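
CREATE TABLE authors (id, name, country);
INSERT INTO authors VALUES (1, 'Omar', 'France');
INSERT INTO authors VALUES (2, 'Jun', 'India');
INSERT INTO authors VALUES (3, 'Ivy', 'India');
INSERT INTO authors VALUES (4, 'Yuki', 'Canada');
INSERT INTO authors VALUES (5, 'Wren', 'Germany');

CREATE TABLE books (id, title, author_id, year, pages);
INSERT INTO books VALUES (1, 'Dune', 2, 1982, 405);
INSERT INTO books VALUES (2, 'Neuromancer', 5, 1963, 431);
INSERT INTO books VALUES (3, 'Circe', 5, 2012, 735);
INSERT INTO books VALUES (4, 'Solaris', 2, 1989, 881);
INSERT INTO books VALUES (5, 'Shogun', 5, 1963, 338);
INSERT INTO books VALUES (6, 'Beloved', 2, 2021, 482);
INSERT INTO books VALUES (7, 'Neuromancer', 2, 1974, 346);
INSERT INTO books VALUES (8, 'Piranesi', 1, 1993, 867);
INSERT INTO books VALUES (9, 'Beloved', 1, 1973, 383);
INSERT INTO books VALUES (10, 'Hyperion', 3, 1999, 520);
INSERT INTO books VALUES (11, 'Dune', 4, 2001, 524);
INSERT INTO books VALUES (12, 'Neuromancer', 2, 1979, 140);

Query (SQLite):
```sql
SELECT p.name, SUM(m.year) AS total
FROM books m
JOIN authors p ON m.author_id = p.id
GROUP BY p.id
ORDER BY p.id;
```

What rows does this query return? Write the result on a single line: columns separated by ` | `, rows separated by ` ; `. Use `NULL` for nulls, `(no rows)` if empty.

Omar | 3966 ; Jun | 9945 ; Ivy | 1999 ; Yuki | 2001 ; Wren | 5938

Join each books row to its authors via author_id.
Group joined rows by authors.id; compute SUM(m.year) per group.
  1: ids {8, 9} → SUM(m.year)=3966
  2: ids {1, 4, 6, 7, 12} → SUM(m.year)=9945
  3: ids {10} → SUM(m.year)=1999
  4: ids {11} → SUM(m.year)=2001
  5: ids {2, 3, 5} → SUM(m.year)=5938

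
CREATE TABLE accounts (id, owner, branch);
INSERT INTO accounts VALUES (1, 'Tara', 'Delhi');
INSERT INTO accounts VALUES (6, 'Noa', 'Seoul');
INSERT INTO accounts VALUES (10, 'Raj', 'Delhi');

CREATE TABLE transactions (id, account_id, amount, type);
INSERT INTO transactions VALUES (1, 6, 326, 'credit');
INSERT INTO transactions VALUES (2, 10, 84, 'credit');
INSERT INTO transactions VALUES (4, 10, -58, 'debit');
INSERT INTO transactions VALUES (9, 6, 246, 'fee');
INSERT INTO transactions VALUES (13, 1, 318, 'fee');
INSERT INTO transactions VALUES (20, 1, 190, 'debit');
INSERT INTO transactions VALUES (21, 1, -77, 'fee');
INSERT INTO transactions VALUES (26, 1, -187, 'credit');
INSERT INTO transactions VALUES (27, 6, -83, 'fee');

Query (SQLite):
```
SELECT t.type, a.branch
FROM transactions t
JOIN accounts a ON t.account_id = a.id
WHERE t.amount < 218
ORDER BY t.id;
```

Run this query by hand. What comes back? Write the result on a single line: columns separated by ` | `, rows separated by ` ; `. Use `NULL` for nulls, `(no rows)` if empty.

credit | Delhi ; debit | Delhi ; debit | Delhi ; fee | Delhi ; credit | Delhi ; fee | Seoul

Each transactions row matches the accounts row where account_id = accounts.id.
Then keep rows with t.amount < 218.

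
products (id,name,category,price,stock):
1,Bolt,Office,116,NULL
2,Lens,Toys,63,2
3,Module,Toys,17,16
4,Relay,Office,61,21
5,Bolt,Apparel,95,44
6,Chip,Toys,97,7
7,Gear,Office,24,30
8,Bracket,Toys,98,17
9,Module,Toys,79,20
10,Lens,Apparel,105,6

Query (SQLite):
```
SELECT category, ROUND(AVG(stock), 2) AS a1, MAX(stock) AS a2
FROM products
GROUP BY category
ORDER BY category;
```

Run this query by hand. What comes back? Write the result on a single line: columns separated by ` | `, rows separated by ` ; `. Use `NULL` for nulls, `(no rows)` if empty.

Apparel | 25 | 44 ; Office | 25.5 | 30 ; Toys | 12.4 | 20

Group products by category.
Per group compute: ROUND(AVG(stock), 2), MAX(stock).
  Apparel: ids {5, 10} → ROUND(AVG(stock), 2)=25, MAX(stock)=44
  Office: ids {1, 4, 7} → ROUND(AVG(stock), 2)=25.5, MAX(stock)=30
  Toys: ids {2, 3, 6, 8, 9} → ROUND(AVG(stock), 2)=12.4, MAX(stock)=20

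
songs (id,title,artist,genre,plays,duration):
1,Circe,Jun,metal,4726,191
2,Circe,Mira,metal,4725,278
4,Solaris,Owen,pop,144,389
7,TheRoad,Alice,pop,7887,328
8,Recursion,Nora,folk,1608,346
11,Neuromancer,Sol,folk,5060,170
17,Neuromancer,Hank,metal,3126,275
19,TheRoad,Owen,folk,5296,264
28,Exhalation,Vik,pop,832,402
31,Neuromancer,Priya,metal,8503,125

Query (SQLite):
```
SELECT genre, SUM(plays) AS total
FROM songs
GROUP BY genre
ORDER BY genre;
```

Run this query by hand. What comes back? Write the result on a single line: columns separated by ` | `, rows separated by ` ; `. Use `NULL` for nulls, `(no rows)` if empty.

folk | 11964 ; metal | 21080 ; pop | 8863

Partition songs by genre; compute SUM(plays) within each group.
  folk: ids {8, 11, 19} → SUM(plays)=11964
  metal: ids {1, 2, 17, 31} → SUM(plays)=21080
  pop: ids {4, 7, 28} → SUM(plays)=8863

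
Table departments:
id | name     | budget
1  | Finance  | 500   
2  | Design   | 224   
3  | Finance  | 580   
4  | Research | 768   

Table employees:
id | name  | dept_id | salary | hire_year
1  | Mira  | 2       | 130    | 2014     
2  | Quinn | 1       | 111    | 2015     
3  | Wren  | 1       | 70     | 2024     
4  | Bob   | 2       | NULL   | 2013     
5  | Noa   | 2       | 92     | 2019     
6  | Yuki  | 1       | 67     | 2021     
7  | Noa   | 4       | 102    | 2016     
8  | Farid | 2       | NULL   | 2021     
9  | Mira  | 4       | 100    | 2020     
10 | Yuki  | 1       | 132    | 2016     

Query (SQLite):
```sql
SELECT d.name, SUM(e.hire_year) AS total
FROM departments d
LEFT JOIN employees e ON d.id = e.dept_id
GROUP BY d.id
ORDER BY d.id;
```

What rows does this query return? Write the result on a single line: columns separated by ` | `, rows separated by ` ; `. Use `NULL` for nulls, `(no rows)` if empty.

Finance | 8076 ; Design | 8067 ; Finance | NULL ; Research | 4036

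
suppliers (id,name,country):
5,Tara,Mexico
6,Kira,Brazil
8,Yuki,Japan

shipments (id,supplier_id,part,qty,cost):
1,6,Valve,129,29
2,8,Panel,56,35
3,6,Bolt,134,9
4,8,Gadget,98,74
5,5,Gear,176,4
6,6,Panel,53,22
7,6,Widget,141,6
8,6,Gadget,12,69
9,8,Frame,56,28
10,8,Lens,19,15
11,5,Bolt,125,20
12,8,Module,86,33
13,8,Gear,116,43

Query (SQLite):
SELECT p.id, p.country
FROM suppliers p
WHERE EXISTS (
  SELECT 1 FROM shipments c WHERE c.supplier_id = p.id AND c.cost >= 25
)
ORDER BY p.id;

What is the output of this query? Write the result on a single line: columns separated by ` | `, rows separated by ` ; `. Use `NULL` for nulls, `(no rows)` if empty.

For each suppliers row, check whether any shipments with matching supplier_id has cost >= 25.
Keep rows where that is true.

6 | Brazil ; 8 | Japan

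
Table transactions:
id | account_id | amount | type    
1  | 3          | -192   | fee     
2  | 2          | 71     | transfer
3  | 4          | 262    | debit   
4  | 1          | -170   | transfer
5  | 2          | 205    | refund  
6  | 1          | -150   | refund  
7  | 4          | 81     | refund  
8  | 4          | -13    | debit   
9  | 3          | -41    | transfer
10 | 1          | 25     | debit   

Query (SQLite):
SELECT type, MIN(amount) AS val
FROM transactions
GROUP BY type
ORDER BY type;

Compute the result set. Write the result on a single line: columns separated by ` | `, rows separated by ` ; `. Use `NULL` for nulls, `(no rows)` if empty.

Partition transactions by type; compute MIN(amount) within each group.
  debit: ids {3, 8, 10} → MIN(amount)=-13
  fee: ids {1} → MIN(amount)=-192
  refund: ids {5, 6, 7} → MIN(amount)=-150
  transfer: ids {2, 4, 9} → MIN(amount)=-170

debit | -13 ; fee | -192 ; refund | -150 ; transfer | -170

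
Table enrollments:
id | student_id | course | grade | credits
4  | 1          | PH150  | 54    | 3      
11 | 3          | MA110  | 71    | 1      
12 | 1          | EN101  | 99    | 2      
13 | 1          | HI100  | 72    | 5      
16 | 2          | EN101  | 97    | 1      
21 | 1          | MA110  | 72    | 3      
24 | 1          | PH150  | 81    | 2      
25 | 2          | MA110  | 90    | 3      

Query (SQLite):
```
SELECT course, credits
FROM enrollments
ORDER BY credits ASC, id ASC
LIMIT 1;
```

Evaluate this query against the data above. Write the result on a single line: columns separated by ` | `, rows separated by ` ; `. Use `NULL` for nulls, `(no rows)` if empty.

Sort by credits asc, tiebreak id asc: (1, id=11), (1, id=16), (2, id=12), (2, id=24) …. Take first 1.

MA110 | 1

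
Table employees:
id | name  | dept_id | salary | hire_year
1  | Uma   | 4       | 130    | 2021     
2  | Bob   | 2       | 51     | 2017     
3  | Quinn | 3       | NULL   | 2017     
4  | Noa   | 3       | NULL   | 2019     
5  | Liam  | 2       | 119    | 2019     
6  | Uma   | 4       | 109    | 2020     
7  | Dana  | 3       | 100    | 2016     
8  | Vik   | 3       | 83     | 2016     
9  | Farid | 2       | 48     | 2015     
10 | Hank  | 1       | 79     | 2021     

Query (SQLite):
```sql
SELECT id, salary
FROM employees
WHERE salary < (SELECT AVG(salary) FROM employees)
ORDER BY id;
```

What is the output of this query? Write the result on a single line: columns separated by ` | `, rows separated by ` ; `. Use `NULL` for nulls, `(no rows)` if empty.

Scalar subquery: AVG(salary) over all employees rows = 89.875.
Keep rows where salary < that value.

2 | 51 ; 8 | 83 ; 9 | 48 ; 10 | 79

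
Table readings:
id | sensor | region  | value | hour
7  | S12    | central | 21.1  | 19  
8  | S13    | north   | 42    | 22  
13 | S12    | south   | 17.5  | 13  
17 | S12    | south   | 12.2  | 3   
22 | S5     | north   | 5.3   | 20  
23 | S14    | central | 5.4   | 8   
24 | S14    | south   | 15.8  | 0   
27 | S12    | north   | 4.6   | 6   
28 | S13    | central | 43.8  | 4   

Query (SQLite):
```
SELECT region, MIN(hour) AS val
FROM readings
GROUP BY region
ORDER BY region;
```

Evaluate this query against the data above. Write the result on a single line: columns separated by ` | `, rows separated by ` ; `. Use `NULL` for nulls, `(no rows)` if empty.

central | 4 ; north | 6 ; south | 0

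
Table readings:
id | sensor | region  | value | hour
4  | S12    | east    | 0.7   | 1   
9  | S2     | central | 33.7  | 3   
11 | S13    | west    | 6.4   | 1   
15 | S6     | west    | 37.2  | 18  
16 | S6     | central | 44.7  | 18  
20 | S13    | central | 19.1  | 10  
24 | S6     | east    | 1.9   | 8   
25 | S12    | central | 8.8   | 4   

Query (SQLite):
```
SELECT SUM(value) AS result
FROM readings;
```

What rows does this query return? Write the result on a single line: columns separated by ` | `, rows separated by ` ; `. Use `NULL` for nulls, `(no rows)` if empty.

All value values: [0.7, 33.7, 6.4, 37.2, 44.7, 19.1, 1.9, 8.8].
SUM of non-NULL values = 152.5.

152.5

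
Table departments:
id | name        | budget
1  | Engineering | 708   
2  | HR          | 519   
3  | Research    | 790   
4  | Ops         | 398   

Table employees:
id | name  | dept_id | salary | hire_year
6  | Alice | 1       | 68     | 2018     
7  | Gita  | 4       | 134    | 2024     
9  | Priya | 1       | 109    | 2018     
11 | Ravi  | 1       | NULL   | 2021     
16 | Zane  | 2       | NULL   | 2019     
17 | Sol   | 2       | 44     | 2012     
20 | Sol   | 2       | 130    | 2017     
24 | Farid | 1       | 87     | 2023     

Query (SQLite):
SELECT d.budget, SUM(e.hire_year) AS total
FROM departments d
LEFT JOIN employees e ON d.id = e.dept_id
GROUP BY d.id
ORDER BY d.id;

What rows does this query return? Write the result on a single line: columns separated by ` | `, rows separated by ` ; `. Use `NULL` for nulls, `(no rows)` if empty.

708 | 8080 ; 519 | 6048 ; 790 | NULL ; 398 | 2024

LEFT JOIN keeps every departments row; unmatched ones get NULL for employees columns.
Group by departments.id and compute SUM(e.hire_year). SUM over an all-NULL group is NULL.
  1: ids {6, 9, 11, 24} → SUM(e.hire_year)=8080
  2: ids {16, 17, 20} → SUM(e.hire_year)=6048
  3: ids {—} → SUM(e.hire_year)=NULL
  4: ids {7} → SUM(e.hire_year)=2024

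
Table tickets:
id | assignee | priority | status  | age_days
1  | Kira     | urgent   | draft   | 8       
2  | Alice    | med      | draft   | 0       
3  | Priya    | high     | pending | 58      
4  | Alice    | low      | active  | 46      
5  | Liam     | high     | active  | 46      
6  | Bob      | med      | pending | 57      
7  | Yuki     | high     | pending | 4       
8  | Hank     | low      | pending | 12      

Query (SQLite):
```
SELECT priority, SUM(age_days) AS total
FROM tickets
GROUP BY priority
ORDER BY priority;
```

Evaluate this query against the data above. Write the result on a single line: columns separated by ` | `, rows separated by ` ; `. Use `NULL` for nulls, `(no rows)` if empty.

Partition tickets by priority; compute SUM(age_days) within each group.
  high: ids {3, 5, 7} → SUM(age_days)=108
  low: ids {4, 8} → SUM(age_days)=58
  med: ids {2, 6} → SUM(age_days)=57
  urgent: ids {1} → SUM(age_days)=8

high | 108 ; low | 58 ; med | 57 ; urgent | 8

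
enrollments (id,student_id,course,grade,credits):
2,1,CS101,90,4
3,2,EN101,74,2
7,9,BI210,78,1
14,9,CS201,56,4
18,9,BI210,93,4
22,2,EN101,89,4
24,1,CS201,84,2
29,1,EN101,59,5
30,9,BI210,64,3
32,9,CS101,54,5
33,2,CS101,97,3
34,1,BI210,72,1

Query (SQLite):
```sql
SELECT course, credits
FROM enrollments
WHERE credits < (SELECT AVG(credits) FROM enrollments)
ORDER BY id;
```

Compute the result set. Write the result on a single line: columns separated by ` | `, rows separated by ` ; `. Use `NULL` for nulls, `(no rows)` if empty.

EN101 | 2 ; BI210 | 1 ; CS201 | 2 ; BI210 | 3 ; CS101 | 3 ; BI210 | 1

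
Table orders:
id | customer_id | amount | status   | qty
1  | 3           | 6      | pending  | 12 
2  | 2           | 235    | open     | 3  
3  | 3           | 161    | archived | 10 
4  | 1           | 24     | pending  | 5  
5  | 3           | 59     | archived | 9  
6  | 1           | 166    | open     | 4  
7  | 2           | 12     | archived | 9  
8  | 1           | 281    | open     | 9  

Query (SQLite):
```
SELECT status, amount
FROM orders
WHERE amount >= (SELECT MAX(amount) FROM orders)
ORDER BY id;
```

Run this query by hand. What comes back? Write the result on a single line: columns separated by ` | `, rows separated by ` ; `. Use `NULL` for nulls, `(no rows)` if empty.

open | 281

Scalar subquery: MAX(amount) over all orders rows = 281.
Keep rows where amount >= that value.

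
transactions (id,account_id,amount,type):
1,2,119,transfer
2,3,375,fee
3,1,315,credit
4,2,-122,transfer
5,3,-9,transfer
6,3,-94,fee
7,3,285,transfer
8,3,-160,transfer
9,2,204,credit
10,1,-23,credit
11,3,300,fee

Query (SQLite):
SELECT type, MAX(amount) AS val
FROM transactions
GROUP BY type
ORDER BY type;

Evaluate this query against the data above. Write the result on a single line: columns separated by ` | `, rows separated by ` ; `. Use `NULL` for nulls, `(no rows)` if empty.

credit | 315 ; fee | 375 ; transfer | 285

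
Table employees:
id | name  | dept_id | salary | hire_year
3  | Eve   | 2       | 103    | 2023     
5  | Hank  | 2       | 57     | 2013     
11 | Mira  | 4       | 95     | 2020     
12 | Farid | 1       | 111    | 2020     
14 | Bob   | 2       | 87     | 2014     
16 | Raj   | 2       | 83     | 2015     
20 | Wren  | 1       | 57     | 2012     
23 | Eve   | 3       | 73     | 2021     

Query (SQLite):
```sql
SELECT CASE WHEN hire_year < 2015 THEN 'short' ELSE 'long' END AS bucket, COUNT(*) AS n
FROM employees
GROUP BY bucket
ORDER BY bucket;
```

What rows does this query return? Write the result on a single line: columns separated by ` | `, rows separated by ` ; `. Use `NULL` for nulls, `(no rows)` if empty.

long | 5 ; short | 3

Bucket rows by hire_year < 2015 → 'short' else 'long'; count each bucket.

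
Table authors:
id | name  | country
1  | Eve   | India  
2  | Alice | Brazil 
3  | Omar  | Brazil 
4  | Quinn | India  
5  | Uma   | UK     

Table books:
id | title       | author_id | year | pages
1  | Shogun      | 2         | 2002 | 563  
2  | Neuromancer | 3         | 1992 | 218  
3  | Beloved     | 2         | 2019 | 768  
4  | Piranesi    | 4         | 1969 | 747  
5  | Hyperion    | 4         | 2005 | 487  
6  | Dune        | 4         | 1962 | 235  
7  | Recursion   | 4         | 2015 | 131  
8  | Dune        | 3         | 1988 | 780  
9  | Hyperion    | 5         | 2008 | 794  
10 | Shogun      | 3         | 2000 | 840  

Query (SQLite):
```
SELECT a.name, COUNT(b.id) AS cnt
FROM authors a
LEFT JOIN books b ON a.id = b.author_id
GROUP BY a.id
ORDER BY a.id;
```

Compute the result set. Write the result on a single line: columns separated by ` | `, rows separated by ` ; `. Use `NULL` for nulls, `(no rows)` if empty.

Eve | 0 ; Alice | 2 ; Omar | 3 ; Quinn | 4 ; Uma | 1

LEFT JOIN keeps every authors row; unmatched ones get NULL for books columns.
Group by authors.id and compute COUNT(b.id). COUNT(col) of an all-NULL group is 0.
  1: ids {—} → COUNT(b.id)=0
  2: ids {1, 3} → COUNT(b.id)=2
  3: ids {2, 8, 10} → COUNT(b.id)=3
  4: ids {4, 5, 6, 7} → COUNT(b.id)=4
  5: ids {9} → COUNT(b.id)=1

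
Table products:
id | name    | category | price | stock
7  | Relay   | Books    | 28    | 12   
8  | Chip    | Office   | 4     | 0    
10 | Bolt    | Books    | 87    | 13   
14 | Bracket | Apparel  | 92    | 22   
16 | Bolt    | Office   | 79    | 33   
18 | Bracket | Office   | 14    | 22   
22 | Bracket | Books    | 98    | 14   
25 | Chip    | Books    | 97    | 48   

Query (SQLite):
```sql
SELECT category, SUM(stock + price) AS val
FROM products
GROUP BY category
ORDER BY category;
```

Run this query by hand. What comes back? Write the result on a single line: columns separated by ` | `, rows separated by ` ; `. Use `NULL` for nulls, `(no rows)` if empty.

For each row compute stock + price.
Group by category; take SUM of the expression per group.
  Apparel: ids {14} → SUM(stock + price)=114
  Books: ids {7, 10, 22, 25} → SUM(stock + price)=397
  Office: ids {8, 16, 18} → SUM(stock + price)=152

Apparel | 114 ; Books | 397 ; Office | 152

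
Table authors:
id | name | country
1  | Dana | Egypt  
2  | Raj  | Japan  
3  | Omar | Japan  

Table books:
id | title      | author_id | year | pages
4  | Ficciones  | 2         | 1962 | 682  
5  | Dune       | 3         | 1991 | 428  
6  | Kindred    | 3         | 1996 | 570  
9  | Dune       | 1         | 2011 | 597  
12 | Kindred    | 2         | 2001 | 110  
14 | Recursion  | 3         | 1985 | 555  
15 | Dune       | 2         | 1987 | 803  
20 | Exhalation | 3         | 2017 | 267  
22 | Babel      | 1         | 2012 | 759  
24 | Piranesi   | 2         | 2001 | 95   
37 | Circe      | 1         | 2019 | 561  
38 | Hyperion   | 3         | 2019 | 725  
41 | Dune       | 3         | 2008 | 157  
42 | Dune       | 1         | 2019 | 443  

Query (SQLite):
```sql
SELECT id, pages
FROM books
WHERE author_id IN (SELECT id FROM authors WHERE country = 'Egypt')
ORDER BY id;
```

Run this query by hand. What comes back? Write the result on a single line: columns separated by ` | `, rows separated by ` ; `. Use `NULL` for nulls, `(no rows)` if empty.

Inner query: authors.id where country = 'Egypt'.
Outer: keep books rows whose author_id is in that set.
Inner query → {1}

9 | 597 ; 22 | 759 ; 37 | 561 ; 42 | 443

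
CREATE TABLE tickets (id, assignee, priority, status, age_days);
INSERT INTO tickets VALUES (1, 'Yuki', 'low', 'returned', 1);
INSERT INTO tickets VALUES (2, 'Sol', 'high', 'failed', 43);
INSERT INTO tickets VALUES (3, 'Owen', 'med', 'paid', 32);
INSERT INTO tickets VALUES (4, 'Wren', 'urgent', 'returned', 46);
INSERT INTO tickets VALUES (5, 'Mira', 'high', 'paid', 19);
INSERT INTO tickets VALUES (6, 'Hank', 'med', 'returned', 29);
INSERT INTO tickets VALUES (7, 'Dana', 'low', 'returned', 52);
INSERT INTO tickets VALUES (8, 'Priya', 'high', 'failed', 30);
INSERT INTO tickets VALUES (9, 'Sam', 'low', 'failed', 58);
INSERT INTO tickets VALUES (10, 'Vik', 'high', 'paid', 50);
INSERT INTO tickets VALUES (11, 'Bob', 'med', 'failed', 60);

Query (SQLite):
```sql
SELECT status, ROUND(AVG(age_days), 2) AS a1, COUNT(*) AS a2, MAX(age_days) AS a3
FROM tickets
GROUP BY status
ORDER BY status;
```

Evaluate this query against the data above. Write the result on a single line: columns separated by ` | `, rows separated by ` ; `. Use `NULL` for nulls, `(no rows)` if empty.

failed | 47.75 | 4 | 60 ; paid | 33.67 | 3 | 50 ; returned | 32 | 4 | 52

Group tickets by status.
Per group compute: ROUND(AVG(age_days), 2), COUNT(*), MAX(age_days).
  failed: ids {2, 8, 9, 11} → ROUND(AVG(age_days), 2)=47.75, COUNT(*)=4, MAX(age_days)=60
  paid: ids {3, 5, 10} → ROUND(AVG(age_days), 2)=33.67, COUNT(*)=3, MAX(age_days)=50
  returned: ids {1, 4, 6, 7} → ROUND(AVG(age_days), 2)=32, COUNT(*)=4, MAX(age_days)=52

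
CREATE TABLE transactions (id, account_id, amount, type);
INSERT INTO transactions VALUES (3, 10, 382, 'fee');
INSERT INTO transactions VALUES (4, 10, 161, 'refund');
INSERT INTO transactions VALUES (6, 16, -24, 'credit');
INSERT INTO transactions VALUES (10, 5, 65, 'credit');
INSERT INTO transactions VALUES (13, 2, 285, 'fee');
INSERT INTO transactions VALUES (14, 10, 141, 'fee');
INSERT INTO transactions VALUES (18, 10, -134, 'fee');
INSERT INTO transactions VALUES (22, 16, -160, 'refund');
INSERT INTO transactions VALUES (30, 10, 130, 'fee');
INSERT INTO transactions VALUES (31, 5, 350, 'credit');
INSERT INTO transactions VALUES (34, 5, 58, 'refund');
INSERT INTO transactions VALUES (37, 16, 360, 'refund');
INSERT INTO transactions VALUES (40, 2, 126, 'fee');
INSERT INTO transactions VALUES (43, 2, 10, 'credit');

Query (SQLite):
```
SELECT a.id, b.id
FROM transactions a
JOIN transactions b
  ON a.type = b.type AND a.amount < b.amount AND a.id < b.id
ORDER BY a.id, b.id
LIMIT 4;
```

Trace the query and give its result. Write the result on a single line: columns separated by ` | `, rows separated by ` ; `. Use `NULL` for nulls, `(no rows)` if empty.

Pairs (a,b) with same type, a.amount < b.amount, a.id < b.id.
type groups: credit:{6,10,31,43} fee:{3,13,14,18,30,40} refund:{4,22,34,37}
Ordered by (a.id, b.id); first 4.

4 | 37 ; 6 | 10 ; 6 | 31 ; 6 | 43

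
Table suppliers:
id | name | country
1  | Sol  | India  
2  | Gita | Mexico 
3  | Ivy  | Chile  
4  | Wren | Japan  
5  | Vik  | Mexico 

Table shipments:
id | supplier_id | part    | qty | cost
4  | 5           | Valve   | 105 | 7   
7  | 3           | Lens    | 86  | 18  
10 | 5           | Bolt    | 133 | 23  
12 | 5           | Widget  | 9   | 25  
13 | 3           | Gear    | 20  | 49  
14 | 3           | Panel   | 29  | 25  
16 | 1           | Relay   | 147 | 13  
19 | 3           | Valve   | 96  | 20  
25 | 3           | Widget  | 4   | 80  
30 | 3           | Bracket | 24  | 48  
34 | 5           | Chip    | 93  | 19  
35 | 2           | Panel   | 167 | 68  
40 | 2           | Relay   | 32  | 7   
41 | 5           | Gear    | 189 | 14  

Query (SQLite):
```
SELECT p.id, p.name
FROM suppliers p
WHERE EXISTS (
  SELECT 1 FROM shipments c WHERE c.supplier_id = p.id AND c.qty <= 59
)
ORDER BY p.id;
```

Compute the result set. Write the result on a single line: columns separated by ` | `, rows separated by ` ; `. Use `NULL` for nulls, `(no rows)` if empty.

For each suppliers row, check whether any shipments with matching supplier_id has qty <= 59.
Keep rows where that is true.

2 | Gita ; 3 | Ivy ; 5 | Vik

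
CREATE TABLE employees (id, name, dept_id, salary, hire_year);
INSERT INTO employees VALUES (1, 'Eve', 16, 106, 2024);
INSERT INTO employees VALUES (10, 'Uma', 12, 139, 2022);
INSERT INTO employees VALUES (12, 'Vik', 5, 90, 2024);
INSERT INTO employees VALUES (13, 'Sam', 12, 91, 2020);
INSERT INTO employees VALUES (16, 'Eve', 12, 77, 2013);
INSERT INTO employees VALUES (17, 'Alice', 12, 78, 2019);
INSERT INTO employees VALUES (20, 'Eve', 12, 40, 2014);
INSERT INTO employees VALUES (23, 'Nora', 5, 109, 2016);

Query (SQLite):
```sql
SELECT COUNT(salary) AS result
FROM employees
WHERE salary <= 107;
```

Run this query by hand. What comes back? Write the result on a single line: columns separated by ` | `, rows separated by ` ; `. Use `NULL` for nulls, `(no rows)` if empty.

Rows where salary <= 107 → salary values: [106, 90, 91, 77, 78, 40].
COUNT(salary) counts non-NULL values → 6.

6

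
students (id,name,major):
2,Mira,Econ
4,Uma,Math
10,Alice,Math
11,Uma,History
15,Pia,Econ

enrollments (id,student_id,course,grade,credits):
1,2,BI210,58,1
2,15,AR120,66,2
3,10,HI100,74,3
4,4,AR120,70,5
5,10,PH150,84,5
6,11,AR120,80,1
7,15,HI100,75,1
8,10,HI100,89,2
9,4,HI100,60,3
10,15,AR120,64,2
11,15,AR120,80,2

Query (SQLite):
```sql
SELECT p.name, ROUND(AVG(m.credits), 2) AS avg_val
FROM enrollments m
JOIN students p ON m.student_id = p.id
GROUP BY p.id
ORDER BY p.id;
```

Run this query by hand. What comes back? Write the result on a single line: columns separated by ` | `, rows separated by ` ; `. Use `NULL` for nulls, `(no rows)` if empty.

Mira | 1 ; Uma | 4 ; Alice | 3.33 ; Uma | 1 ; Pia | 1.75

Join each enrollments row to its students via student_id.
Group joined rows by students.id; compute ROUND(AVG(m.credits), 2) per group.
  2: ids {1} → ROUND(AVG(m.credits), 2)=1
  4: ids {4, 9} → ROUND(AVG(m.credits), 2)=4
  10: ids {3, 5, 8} → ROUND(AVG(m.credits), 2)=3.33
  11: ids {6} → ROUND(AVG(m.credits), 2)=1
  15: ids {2, 7, 10, 11} → ROUND(AVG(m.credits), 2)=1.75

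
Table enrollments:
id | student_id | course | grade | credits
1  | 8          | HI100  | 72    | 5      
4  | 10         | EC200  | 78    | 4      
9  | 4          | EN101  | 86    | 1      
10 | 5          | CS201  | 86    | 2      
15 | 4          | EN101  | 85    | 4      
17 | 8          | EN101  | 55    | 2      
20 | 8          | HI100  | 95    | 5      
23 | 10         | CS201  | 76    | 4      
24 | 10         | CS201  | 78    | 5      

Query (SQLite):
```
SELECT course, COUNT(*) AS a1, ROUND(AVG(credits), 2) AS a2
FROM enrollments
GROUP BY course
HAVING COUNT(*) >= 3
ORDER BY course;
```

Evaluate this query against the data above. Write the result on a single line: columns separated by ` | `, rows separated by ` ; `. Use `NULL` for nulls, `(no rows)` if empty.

CS201 | 3 | 3.67 ; EN101 | 3 | 2.33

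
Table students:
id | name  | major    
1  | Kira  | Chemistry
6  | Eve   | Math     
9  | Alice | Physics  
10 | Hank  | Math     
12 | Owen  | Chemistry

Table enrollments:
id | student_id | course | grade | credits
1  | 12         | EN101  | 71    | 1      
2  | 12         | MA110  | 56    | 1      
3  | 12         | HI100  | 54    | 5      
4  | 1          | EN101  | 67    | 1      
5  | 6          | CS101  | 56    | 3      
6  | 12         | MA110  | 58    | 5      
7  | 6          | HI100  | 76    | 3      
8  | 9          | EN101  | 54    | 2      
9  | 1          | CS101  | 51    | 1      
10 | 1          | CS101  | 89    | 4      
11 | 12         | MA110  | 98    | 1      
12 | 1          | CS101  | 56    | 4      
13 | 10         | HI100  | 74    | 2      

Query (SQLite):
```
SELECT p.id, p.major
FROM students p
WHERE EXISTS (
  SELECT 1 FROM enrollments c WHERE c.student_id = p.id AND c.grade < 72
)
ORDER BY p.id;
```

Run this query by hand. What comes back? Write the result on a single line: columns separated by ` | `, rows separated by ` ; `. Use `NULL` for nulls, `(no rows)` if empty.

For each students row, check whether any enrollments with matching student_id has grade < 72.
Keep rows where that is true.

1 | Chemistry ; 6 | Math ; 9 | Physics ; 12 | Chemistry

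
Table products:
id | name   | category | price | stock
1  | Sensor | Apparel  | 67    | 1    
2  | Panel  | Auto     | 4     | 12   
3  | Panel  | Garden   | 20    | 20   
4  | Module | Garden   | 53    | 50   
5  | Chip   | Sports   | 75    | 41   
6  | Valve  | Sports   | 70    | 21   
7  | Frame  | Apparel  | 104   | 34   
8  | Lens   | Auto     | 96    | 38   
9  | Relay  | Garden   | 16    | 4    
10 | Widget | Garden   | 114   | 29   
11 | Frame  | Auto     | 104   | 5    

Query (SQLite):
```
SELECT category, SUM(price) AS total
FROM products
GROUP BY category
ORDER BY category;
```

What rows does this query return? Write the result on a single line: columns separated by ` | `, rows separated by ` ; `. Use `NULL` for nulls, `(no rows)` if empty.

Apparel | 171 ; Auto | 204 ; Garden | 203 ; Sports | 145

Partition products by category; compute SUM(price) within each group.
  Apparel: ids {1, 7} → SUM(price)=171
  Auto: ids {2, 8, 11} → SUM(price)=204
  Garden: ids {3, 4, 9, 10} → SUM(price)=203
  Sports: ids {5, 6} → SUM(price)=145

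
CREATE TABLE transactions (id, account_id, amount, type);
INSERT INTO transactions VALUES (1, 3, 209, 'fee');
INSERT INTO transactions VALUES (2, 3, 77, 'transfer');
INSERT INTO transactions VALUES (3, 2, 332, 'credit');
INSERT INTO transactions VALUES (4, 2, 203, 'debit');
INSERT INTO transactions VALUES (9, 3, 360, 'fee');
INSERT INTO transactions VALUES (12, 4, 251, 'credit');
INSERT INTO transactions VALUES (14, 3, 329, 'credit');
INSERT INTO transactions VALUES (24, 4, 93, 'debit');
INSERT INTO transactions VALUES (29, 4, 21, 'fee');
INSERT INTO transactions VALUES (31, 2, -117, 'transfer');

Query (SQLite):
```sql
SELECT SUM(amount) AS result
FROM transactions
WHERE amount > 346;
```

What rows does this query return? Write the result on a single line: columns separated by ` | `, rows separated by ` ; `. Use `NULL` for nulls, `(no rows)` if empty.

Rows where amount > 346 → amount values: [360].
SUM of non-NULL values = 360.

360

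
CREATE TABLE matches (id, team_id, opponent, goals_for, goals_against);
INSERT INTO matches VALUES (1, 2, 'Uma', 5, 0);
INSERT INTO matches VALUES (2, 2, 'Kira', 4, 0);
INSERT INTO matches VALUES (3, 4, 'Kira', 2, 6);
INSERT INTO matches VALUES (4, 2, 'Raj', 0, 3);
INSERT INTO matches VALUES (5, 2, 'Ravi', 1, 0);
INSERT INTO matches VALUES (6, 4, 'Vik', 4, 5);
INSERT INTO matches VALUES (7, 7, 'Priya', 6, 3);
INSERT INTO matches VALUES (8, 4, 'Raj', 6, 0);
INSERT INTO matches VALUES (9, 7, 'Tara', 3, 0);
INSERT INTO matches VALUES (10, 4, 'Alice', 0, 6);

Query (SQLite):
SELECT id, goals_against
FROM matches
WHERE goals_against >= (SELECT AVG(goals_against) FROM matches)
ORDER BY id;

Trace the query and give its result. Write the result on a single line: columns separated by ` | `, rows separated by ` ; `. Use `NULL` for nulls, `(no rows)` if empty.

3 | 6 ; 4 | 3 ; 6 | 5 ; 7 | 3 ; 10 | 6

Scalar subquery: AVG(goals_against) over all matches rows = 2.3.
Keep rows where goals_against >= that value.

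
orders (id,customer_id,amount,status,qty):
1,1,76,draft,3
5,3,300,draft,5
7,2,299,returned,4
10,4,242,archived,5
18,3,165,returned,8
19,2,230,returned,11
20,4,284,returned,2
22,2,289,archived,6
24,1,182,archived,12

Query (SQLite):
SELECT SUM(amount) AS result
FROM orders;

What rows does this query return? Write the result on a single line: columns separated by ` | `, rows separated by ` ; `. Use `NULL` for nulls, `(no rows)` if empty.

All amount values: [76, 300, 299, 242, 165, 230, 284, 289, 182].
SUM of non-NULL values = 2067.

2067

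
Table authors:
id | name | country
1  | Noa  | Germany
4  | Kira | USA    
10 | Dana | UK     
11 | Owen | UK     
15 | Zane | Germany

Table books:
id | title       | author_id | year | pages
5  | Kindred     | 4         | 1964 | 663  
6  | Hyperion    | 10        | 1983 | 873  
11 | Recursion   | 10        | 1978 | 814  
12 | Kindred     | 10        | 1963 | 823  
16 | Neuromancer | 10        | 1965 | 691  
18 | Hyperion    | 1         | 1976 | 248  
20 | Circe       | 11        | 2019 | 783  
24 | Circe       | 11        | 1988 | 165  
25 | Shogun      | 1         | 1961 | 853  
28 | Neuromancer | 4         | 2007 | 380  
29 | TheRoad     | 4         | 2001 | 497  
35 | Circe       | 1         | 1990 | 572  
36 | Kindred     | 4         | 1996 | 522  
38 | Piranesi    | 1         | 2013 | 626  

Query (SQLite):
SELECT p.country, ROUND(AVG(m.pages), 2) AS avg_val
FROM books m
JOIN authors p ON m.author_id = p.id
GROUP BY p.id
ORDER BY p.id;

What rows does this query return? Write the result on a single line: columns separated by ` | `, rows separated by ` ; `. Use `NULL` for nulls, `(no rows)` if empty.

Germany | 574.75 ; USA | 515.5 ; UK | 800.25 ; UK | 474

Join each books row to its authors via author_id.
Group joined rows by authors.id; compute ROUND(AVG(m.pages), 2) per group.
  1: ids {18, 25, 35, 38} → ROUND(AVG(m.pages), 2)=574.75
  4: ids {5, 28, 29, 36} → ROUND(AVG(m.pages), 2)=515.5
  10: ids {6, 11, 12, 16} → ROUND(AVG(m.pages), 2)=800.25
  11: ids {20, 24} → ROUND(AVG(m.pages), 2)=474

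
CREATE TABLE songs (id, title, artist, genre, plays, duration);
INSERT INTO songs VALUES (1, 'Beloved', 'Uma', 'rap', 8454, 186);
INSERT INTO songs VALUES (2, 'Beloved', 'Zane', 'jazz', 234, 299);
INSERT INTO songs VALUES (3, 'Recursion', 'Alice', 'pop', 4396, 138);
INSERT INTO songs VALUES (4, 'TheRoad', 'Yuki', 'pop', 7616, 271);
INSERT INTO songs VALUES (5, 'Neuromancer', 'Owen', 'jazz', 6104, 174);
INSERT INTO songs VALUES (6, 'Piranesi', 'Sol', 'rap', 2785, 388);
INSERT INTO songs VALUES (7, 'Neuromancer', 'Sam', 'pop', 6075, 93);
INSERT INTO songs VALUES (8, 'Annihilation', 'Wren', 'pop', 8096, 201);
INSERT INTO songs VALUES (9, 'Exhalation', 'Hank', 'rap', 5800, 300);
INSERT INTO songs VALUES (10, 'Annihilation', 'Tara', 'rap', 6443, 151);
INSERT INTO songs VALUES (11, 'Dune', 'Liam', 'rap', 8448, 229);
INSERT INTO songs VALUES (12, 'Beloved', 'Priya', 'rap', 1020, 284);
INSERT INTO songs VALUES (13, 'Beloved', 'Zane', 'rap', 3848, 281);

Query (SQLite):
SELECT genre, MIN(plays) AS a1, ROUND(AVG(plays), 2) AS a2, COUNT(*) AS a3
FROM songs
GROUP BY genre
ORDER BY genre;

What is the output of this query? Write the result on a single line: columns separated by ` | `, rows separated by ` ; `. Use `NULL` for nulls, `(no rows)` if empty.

jazz | 234 | 3169 | 2 ; pop | 4396 | 6545.75 | 4 ; rap | 1020 | 5256.86 | 7

Group songs by genre.
Per group compute: MIN(plays), ROUND(AVG(plays), 2), COUNT(*).
  jazz: ids {2, 5} → MIN(plays)=234, ROUND(AVG(plays), 2)=3169, COUNT(*)=2
  pop: ids {3, 4, 7, 8} → MIN(plays)=4396, ROUND(AVG(plays), 2)=6545.75, COUNT(*)=4
  rap: ids {1, 6, 9, 10, 11, 12, 13} → MIN(plays)=1020, ROUND(AVG(plays), 2)=5256.86, COUNT(*)=7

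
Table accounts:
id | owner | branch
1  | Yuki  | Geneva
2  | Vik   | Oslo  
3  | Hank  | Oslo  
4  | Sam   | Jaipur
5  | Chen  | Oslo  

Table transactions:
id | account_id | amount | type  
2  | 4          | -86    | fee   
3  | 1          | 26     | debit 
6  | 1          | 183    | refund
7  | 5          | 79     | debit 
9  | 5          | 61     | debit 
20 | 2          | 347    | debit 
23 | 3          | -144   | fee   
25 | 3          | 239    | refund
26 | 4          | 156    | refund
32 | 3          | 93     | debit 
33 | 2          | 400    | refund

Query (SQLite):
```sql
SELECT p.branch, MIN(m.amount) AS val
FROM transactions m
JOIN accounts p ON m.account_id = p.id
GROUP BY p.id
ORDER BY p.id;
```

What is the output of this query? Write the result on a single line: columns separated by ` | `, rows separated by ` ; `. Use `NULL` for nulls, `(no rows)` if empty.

Geneva | 26 ; Oslo | 347 ; Oslo | -144 ; Jaipur | -86 ; Oslo | 61

Join each transactions row to its accounts via account_id.
Group joined rows by accounts.id; compute MIN(m.amount) per group.
  1: ids {3, 6} → MIN(m.amount)=26
  2: ids {20, 33} → MIN(m.amount)=347
  3: ids {23, 25, 32} → MIN(m.amount)=-144
  4: ids {2, 26} → MIN(m.amount)=-86
  5: ids {7, 9} → MIN(m.amount)=61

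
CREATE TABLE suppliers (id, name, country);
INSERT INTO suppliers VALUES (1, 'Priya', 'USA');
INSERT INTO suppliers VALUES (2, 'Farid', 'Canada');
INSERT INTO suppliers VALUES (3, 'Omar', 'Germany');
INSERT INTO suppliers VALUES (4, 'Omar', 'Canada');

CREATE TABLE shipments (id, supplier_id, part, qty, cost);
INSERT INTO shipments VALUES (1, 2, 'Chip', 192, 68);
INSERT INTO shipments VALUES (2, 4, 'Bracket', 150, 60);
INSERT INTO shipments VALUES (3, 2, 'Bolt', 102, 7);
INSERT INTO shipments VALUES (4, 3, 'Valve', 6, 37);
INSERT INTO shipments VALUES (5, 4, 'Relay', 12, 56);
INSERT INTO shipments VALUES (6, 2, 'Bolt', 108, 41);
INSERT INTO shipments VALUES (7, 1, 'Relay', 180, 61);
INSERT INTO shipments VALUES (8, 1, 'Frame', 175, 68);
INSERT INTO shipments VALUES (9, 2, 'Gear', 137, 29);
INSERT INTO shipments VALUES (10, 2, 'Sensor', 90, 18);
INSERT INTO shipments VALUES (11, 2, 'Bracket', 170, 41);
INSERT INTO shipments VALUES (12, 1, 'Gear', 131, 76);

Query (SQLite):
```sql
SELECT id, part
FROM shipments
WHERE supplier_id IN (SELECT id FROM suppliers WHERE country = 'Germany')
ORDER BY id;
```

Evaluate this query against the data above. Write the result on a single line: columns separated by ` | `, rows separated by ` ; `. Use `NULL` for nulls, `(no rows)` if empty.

4 | Valve

Inner query: suppliers.id where country = 'Germany'.
Outer: keep shipments rows whose supplier_id is in that set.
Inner query → {3}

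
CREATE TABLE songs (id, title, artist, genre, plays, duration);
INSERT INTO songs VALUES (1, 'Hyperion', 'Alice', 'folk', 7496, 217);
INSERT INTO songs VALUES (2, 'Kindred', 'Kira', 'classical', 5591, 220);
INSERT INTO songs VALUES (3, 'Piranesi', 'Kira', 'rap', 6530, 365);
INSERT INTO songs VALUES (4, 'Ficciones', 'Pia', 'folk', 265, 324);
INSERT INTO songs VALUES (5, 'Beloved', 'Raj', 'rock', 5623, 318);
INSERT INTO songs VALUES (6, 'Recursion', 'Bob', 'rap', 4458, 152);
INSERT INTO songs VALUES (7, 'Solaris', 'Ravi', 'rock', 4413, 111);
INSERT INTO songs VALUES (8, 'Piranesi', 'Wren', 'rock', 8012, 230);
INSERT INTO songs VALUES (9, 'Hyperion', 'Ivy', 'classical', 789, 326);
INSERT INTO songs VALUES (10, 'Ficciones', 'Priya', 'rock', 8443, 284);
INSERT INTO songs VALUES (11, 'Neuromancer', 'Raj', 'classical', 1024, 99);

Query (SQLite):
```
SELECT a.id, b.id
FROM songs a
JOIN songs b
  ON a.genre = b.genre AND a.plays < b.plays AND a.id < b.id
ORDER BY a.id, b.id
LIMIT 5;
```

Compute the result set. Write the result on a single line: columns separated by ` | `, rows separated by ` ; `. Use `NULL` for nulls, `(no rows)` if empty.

5 | 8 ; 5 | 10 ; 7 | 8 ; 7 | 10 ; 8 | 10

Pairs (a,b) with same genre, a.plays < b.plays, a.id < b.id.
genre groups: classical:{2,9,11} folk:{1,4} rap:{3,6} rock:{5,7,8,10}
Ordered by (a.id, b.id); first 5.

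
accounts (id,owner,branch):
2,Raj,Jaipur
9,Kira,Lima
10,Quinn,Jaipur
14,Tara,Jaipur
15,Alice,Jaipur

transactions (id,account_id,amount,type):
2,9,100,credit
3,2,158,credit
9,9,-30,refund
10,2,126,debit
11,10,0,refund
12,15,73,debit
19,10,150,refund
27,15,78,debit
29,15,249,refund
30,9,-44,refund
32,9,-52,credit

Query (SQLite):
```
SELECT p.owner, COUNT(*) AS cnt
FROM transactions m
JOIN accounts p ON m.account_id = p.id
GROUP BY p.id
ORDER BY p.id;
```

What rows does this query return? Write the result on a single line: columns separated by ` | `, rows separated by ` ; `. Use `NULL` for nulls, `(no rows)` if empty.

Join each transactions row to its accounts via account_id.
Group joined rows by accounts.id; compute COUNT(*) per group.
  2: ids {3, 10} → COUNT(*)=2
  9: ids {2, 9, 30, 32} → COUNT(*)=4
  10: ids {11, 19} → COUNT(*)=2
  15: ids {12, 27, 29} → COUNT(*)=3

Raj | 2 ; Kira | 4 ; Quinn | 2 ; Alice | 3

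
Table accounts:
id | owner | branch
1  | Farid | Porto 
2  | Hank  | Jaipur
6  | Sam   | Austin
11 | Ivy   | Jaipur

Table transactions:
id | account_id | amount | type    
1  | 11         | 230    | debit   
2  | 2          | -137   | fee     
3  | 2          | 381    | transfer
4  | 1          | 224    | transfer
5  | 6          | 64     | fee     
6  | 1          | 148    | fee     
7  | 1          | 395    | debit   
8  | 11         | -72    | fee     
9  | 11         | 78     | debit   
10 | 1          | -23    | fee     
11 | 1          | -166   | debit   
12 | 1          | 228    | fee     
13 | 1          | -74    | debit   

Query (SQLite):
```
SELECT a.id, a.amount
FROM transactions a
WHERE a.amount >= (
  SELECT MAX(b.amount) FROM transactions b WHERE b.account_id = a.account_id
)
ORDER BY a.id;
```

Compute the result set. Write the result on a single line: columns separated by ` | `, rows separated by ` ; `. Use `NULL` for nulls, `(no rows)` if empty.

For each transactions row a, compute MAX(amount) over rows sharing a.account_id.
Keep row a if a.amount >= that per-group MAX.
  account_id=1: MAX(amount) = 395
  account_id=2: MAX(amount) = 381
  account_id=6: MAX(amount) = 64
  account_id=11: MAX(amount) = 230

1 | 230 ; 3 | 381 ; 5 | 64 ; 7 | 395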